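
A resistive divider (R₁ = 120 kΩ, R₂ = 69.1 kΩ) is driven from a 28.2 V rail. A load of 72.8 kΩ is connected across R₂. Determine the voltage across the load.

The load sits in parallel with R₂: R₂‖R_L = (69.1 × 72.8) / (69.1 + 72.8) = 35.45 kΩ.
V_out = 28.2 × 35.45 / (120 + 35.45) = 28.2 × 35.45/155.5 = 6.43 V.

V_out ≈ 6.43 V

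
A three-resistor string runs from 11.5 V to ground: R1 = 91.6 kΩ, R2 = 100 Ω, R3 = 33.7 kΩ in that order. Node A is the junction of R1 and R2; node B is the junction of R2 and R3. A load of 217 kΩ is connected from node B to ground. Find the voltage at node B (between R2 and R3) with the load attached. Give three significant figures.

At node B, R3 is in parallel with the load: R3‖R_L = 29170 Ω.
Below node A the resistance is R2 + (R3‖R_L) = 29270 Ω, so V_A = 11.5 × 29270/120900 = 2.785 V.
Then V_B = V_A × (R3‖R_L)/(R2 + R3‖R_L) = 2.785 × 29170/29270 = 2.78 V.

V ≈ 2.78 V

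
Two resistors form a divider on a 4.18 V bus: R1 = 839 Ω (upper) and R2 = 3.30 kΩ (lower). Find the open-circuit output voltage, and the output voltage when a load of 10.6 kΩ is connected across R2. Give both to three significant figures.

Open-circuit: V = 4.18 × 3300/(839 + 3300) = 3.33 V.
With the load, R2 becomes R2‖R_L = 2517 Ω, so V = 4.18 × 2517/3356 = 3.13 V.

Unloaded: 3.33 V; loaded: 3.13 V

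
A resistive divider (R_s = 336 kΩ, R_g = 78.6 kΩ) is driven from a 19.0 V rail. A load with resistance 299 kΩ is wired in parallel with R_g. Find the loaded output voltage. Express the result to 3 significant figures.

The load sits in parallel with R_g: R_g‖R_L = (78.6 × 299) / (78.6 + 299) = 62.24 kΩ.
V_out = 19.0 × 62.24 / (336 + 62.24) = 19.0 × 62.24/398.2 = 2.97 V.

V_out ≈ 2.97 V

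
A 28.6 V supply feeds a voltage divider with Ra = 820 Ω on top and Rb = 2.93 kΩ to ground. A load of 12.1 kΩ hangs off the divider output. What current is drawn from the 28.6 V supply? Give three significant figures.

Rb‖R_L = 2359 Ω, so the source sees Ra + Rb‖R_L = 3179 Ω.
I = 28.6 V / 3179 Ω = 9.00 mA.

I ≈ 9.00 mA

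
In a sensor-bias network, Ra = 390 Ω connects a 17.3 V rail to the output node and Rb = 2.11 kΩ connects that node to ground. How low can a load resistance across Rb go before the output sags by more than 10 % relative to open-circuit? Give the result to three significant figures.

Output resistance R_th = Ra‖Rb = (390 × 2110)/2500 = 329.2 Ω.
The fractional drop is R_th/(R_th + R_L); requiring this ≤ 0.100 gives R_L ≥ R_th(1/0.100 − 1) = 329.2 × 9.000 = 2.96 kΩ.

R_L(min) ≈ 2.96 kΩ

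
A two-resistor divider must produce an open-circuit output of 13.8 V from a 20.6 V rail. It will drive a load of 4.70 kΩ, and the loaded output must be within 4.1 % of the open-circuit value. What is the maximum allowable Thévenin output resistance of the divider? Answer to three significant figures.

R_th ≤ 201 Ω

Loading drop = R_th/(R_th + R_L) ≤ 0.0410, so R_th ≤ R_L · ε/(1−ε) = 4.70 kΩ × 0.0410/0.9590 = 201 Ω.
(Any R1, R2 with R2/(R1+R2) = 0.670 and R1‖R2 ≤ 201 Ω will meet the spec.)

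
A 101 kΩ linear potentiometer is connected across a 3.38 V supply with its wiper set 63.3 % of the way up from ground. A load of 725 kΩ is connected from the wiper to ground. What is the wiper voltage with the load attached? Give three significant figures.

V ≈ 2.07 V

The wiper splits the pot into (1−α)R = 37.07 kΩ above and αR = 63.93 kΩ below.
Lower section ‖ load = 58.75 kΩ.
V_wiper = 3.38 × 58.75/(37.07 + 58.75) = 2.07 V.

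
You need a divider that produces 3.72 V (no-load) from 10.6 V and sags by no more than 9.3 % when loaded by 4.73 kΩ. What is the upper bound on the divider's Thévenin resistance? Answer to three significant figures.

Loading drop = R_th/(R_th + R_L) ≤ 0.0930, so R_th ≤ R_L · ε/(1−ε) = 4.73 kΩ × 0.0930/0.9070 = 485 Ω.

R_th ≤ 485 Ω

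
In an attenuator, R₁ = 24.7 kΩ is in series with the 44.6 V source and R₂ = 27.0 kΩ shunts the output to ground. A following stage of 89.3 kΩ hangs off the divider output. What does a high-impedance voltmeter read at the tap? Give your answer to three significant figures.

The load sits in parallel with R₂: R₂‖R_L = (27.0 × 89.3) / (27.0 + 89.3) = 20.73 kΩ.
V_out = 44.6 × 20.73 / (24.7 + 20.73) = 44.6 × 20.73/45.43 = 20.4 V.
(Unloaded it would have been 23.3 V.)

V_out ≈ 20.4 V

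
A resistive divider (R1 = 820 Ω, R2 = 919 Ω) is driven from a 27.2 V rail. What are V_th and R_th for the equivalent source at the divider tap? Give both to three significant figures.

V_th is the open-circuit tap voltage: 27.2 × 919/(820 + 919) = 14.4 V.
With the supply zeroed, R1 and R2 appear in parallel from the tap: R_th = R1‖R2 = (820 × 919)/1739 = 433 Ω.

V_th = 14.4 V, R_th = 433 Ω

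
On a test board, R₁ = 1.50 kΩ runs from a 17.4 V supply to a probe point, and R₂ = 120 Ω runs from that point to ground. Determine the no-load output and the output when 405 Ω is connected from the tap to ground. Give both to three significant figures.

Unloaded: 1.29 V; loaded: 1.01 V

Open-circuit: V = 17.4 × 120/(1500 + 120) = 1.29 V.
With the load, R₂ becomes R₂‖R_L = 92.57 Ω, so V = 17.4 × 92.57/1593 = 1.01 V.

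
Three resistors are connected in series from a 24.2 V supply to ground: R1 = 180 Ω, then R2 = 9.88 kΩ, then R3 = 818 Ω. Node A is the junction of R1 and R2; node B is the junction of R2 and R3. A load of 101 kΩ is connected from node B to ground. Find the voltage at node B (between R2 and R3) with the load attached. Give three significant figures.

V ≈ 1.81 V

At node B, R3 is in parallel with the load: R3‖R_L = 811.4 Ω.
Below node A the resistance is R2 + (R3‖R_L) = 10690 Ω, so V_A = 24.2 × 10690/10870 = 23.80 V.
Then V_B = V_A × (R3‖R_L)/(R2 + R3‖R_L) = 23.80 × 811.4/10690 = 1.81 V.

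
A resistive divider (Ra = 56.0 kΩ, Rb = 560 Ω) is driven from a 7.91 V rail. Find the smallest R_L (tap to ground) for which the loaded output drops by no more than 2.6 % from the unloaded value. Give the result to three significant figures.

Output resistance R_th = Ra‖Rb = (56000 × 560)/56560 = 554.5 Ω.
The fractional drop is R_th/(R_th + R_L); requiring this ≤ 0.0260 gives R_L ≥ R_th(1/0.0260 − 1) = 554.5 × 37.46 = 20.8 kΩ.

R_L(min) ≈ 20.8 kΩ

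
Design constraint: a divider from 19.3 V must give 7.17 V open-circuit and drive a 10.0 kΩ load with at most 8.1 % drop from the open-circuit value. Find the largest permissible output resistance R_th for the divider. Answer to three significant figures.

Loading drop = R_th/(R_th + R_L) ≤ 0.0810, so R_th ≤ R_L · ε/(1−ε) = 10.0 kΩ × 0.0810/0.9190 = 881 Ω.

R_th ≤ 881 Ω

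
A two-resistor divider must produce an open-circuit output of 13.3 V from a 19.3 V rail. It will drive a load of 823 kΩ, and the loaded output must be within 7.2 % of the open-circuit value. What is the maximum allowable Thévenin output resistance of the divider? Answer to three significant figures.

R_th ≤ 63.9 kΩ

Loading drop = R_th/(R_th + R_L) ≤ 0.0720, so R_th ≤ R_L · ε/(1−ε) = 823 kΩ × 0.0720/0.9280 = 63.9 kΩ.
(Any R1, R2 with R2/(R1+R2) = 0.689 and R1‖R2 ≤ 63.9 kΩ will meet the spec.)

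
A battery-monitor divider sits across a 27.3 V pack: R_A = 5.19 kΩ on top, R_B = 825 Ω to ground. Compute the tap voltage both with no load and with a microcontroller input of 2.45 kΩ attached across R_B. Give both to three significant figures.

Unloaded: 3.74 V; loaded: 2.90 V

Open-circuit: V = 27.3 × 825/(5190 + 825) = 3.74 V.
With the load, R_B becomes R_B‖R_L = 617.2 Ω, so V = 27.3 × 617.2/5807 = 2.90 V.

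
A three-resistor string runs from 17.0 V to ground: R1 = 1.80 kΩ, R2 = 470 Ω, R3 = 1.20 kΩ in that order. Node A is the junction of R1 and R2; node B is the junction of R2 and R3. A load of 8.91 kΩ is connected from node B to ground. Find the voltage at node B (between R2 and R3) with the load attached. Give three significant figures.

At node B, R3 is in parallel with the load: R3‖R_L = 1058 Ω.
Below node A the resistance is R2 + (R3‖R_L) = 1528 Ω, so V_A = 17.0 × 1528/3328 = 7.804 V.
Then V_B = V_A × (R3‖R_L)/(R2 + R3‖R_L) = 7.804 × 1058/1528 = 5.40 V.

V ≈ 5.40 V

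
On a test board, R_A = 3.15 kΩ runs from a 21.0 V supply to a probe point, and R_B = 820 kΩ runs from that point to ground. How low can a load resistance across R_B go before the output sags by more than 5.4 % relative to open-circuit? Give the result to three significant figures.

R_L(min) ≈ 55.0 kΩ

Output resistance R_th = R_A‖R_B = (3.15 × 820)/823.1 = 3.138 kΩ.
The fractional drop is R_th/(R_th + R_L); requiring this ≤ 0.0540 gives R_L ≥ R_th(1/0.0540 − 1) = 3.138 × 17.52 = 55.0 kΩ.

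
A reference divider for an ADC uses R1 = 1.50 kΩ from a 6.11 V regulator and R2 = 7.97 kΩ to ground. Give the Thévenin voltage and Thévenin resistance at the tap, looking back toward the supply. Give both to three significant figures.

V_th = 5.14 V, R_th = 1.26 kΩ

V_th is the open-circuit tap voltage: 6.11 × 7.97/(1.50 + 7.97) = 5.14 V.
With the supply zeroed, R1 and R2 appear in parallel from the tap: R_th = R1‖R2 = (1.50 × 7.97)/9.470 = 1.26 kΩ.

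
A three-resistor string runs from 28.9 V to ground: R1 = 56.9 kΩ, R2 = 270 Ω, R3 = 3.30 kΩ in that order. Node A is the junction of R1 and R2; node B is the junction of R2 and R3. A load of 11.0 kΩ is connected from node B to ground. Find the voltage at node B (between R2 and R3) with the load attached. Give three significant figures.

At node B, R3 is in parallel with the load: R3‖R_L = 2538 Ω.
Below node A the resistance is R2 + (R3‖R_L) = 2808 Ω, so V_A = 28.9 × 2808/59710 = 1.359 V.
Then V_B = V_A × (R3‖R_L)/(R2 + R3‖R_L) = 1.359 × 2538/2808 = 1.23 V.

V ≈ 1.23 V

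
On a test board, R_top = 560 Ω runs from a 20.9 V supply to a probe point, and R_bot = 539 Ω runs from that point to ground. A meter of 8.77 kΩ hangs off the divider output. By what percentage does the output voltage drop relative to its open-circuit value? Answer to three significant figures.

The divider's output (Thévenin) resistance is R_top‖R_bot = 274.6 Ω.
Fractional drop under load = R_th/(R_th + R_L) = 274.6 / (274.6 + 8770) = 0.03037.
So the output falls by 3.04 %.

3.04 %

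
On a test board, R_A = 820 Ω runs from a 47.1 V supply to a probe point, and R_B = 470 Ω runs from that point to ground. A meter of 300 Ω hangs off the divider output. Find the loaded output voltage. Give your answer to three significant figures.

The load sits in parallel with R_B: R_B‖R_L = (470 × 300) / (470 + 300) = 183.1 Ω.
V_out = 47.1 × 183.1 / (820 + 183.1) = 47.1 × 183.1/1003 = 8.60 V.

V_out ≈ 8.60 V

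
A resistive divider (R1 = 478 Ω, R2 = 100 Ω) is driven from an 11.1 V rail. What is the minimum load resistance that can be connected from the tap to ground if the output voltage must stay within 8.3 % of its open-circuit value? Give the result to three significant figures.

Output resistance R_th = R1‖R2 = (478 × 100)/578.0 = 82.70 Ω.
The fractional drop is R_th/(R_th + R_L); requiring this ≤ 0.0830 gives R_L ≥ R_th(1/0.0830 − 1) = 82.70 × 11.05 = 914 Ω.

R_L(min) ≈ 914 Ω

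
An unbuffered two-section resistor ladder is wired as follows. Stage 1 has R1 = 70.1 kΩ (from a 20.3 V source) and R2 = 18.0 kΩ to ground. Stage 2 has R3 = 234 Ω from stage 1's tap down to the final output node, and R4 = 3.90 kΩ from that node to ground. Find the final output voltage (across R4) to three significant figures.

V_out ≈ 0.876 V

Stage 2 presents R3+R4 = 4134 Ω as a load on stage 1's tap.
Stage 1's lower leg becomes R2‖(R3+R4) = 3362 Ω, so V_mid = 20.3 × 3362/73460 = 0.9290 V.
Stage 2 is itself unloaded: V_out = V_mid × R4/(R3+R4) = 0.9290 × 3900/4134 = 0.876 V.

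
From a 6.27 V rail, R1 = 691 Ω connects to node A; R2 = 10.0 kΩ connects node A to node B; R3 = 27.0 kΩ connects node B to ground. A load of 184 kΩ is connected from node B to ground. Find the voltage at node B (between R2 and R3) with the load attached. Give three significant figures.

V ≈ 4.31 V

At node B, R3 is in parallel with the load: R3‖R_L = 23550 Ω.
Below node A the resistance is R2 + (R3‖R_L) = 33550 Ω, so V_A = 6.27 × 33550/34240 = 6.143 V.
Then V_B = V_A × (R3‖R_L)/(R2 + R3‖R_L) = 6.143 × 23550/33550 = 4.31 V.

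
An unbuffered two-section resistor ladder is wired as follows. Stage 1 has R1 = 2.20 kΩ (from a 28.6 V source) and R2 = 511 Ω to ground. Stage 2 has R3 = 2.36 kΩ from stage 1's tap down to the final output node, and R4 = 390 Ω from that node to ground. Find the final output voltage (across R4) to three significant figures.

Stage 2 presents R3+R4 = 2750 Ω as a load on stage 1's tap.
Stage 1's lower leg becomes R2‖(R3+R4) = 430.9 Ω, so V_mid = 28.6 × 430.9/2631 = 4.684 V.
Stage 2 is itself unloaded: V_out = V_mid × R4/(R3+R4) = 4.684 × 390/2750 = 0.664 V.

V_out ≈ 0.664 V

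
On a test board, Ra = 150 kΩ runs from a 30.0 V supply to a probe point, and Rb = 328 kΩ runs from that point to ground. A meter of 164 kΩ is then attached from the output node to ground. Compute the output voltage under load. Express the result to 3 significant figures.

V_out ≈ 12.6 V

The load sits in parallel with Rb: Rb‖R_L = (328 × 164) / (328 + 164) = 109.3 kΩ.
V_out = 30.0 × 109.3 / (150 + 109.3) = 30.0 × 109.3/259.3 = 12.6 V.
(Unloaded it would have been 20.6 V.)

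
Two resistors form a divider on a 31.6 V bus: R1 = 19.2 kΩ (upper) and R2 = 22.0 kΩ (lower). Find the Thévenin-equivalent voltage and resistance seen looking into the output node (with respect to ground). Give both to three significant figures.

V_th = 16.9 V, R_th = 10.3 kΩ

V_th is the open-circuit tap voltage: 31.6 × 22.0/(19.2 + 22.0) = 16.9 V.
With the supply zeroed, R1 and R2 appear in parallel from the tap: R_th = R1‖R2 = (19.2 × 22.0)/41.20 = 10.3 kΩ.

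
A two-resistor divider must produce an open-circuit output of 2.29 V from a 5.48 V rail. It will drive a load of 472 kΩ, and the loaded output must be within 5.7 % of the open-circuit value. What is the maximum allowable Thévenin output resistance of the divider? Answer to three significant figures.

R_th ≤ 28.5 kΩ

Loading drop = R_th/(R_th + R_L) ≤ 0.0570, so R_th ≤ R_L · ε/(1−ε) = 472 kΩ × 0.0570/0.9430 = 28.5 kΩ.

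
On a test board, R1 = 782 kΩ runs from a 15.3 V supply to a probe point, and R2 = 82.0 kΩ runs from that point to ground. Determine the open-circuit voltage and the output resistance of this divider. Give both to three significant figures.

V_th = 1.45 V, R_th = 74.2 kΩ

V_th is the open-circuit tap voltage: 15.3 × 82.0/(782 + 82.0) = 1.45 V.
With the supply zeroed, R1 and R2 appear in parallel from the tap: R_th = R1‖R2 = (782 × 82.0)/864.0 = 74.2 kΩ.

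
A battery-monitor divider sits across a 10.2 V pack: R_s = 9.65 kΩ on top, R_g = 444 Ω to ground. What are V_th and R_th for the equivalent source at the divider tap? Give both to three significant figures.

V_th = 0.449 V, R_th = 424 Ω

V_th is the open-circuit tap voltage: 10.2 × 444/(9650 + 444) = 0.449 V.
With the supply zeroed, R_s and R_g appear in parallel from the tap: R_th = R_s‖R_g = (9650 × 444)/10090 = 424 Ω.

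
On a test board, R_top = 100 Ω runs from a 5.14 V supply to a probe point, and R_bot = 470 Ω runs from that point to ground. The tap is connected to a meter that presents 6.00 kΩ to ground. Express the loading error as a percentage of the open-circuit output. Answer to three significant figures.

1.36 %

The divider's output (Thévenin) resistance is R_top‖R_bot = 82.46 Ω.
Fractional drop under load = R_th/(R_th + R_L) = 82.46 / (82.46 + 6000) = 0.01356.
So the output falls by 1.36 %.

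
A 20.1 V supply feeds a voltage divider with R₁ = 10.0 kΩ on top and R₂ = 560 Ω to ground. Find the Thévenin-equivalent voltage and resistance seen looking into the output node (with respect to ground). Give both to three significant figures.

V_th = 1.07 V, R_th = 530 Ω

V_th is the open-circuit tap voltage: 20.1 × 560/(10000 + 560) = 1.07 V.
With the supply zeroed, R₁ and R₂ appear in parallel from the tap: R_th = R₁‖R₂ = (10000 × 560)/10560 = 530 Ω.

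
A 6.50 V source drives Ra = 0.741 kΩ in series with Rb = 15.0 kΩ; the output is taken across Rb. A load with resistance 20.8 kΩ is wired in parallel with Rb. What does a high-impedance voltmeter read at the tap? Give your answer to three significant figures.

The load sits in parallel with Rb: Rb‖R_L = (15000 × 20800) / (15000 + 20800) = 8715 Ω.
V_out = 6.50 × 8715 / (741 + 8715) = 6.50 × 8715/9456 = 5.99 V.

V_out ≈ 5.99 V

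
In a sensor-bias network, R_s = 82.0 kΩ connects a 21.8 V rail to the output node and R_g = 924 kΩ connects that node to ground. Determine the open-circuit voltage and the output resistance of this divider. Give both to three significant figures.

V_th = 20.0 V, R_th = 75.3 kΩ

V_th is the open-circuit tap voltage: 21.8 × 924/(82.0 + 924) = 20.0 V.
With the supply zeroed, R_s and R_g appear in parallel from the tap: R_th = R_s‖R_g = (82.0 × 924)/1006 = 75.3 kΩ.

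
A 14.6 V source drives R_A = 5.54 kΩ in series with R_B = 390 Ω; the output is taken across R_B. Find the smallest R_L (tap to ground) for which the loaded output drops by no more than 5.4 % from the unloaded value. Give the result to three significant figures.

R_L(min) ≈ 6.38 kΩ

Output resistance R_th = R_A‖R_B = (5540 × 390)/5930 = 364.4 Ω.
The fractional drop is R_th/(R_th + R_L); requiring this ≤ 0.0540 gives R_L ≥ R_th(1/0.0540 − 1) = 364.4 × 17.52 = 6.38 kΩ.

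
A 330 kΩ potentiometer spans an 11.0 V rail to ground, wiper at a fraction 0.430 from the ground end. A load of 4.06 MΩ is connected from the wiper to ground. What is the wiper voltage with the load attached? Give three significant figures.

V ≈ 4.64 V

The wiper splits the pot into (1−α)R = 188.1 kΩ above and αR = 141.9 kΩ below.
Lower section ‖ load = 137.1 kΩ.
V_wiper = 11.0 × 137.1/(188.1 + 137.1) = 4.64 V.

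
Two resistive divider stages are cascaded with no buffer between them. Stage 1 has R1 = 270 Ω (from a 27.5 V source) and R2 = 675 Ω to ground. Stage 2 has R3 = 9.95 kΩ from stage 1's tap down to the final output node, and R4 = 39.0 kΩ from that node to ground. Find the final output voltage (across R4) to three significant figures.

Stage 2 presents R3+R4 = 48950 Ω as a load on stage 1's tap.
Stage 1's lower leg becomes R2‖(R3+R4) = 665.8 Ω, so V_mid = 27.5 × 665.8/935.8 = 19.57 V.
Stage 2 is itself unloaded: V_out = V_mid × R4/(R3+R4) = 19.57 × 39000/48950 = 15.6 V.

V_out ≈ 15.6 V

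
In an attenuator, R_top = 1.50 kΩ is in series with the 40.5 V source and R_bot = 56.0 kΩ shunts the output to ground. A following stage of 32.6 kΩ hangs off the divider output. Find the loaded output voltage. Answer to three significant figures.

V_out ≈ 37.8 V

The load sits in parallel with R_bot: R_bot‖R_L = (56.0 × 32.6) / (56.0 + 32.6) = 20.60 kΩ.
V_out = 40.5 × 20.60 / (1.50 + 20.60) = 40.5 × 20.60/22.10 = 37.8 V.
(Unloaded it would have been 39.4 V.)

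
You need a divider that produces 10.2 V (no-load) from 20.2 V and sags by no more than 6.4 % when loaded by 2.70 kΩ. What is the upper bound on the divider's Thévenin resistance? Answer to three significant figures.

R_th ≤ 185 Ω

Loading drop = R_th/(R_th + R_L) ≤ 0.0640, so R_th ≤ R_L · ε/(1−ε) = 2.70 kΩ × 0.0640/0.9360 = 185 Ω.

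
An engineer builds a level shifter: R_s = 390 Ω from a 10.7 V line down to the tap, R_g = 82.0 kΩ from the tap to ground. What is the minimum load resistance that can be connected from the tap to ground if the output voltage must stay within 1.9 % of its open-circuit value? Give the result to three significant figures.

Output resistance R_th = R_s‖R_g = (390 × 82000)/82390 = 388.2 Ω.
The fractional drop is R_th/(R_th + R_L); requiring this ≤ 0.0190 gives R_L ≥ R_th(1/0.0190 − 1) = 388.2 × 51.63 = 20.0 kΩ.

R_L(min) ≈ 20.0 kΩ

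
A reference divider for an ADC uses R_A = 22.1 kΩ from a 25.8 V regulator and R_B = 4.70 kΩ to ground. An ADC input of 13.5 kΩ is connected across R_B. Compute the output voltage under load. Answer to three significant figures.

V_out ≈ 3.52 V

The load sits in parallel with R_B: R_B‖R_L = (4.70 × 13.5) / (4.70 + 13.5) = 3.486 kΩ.
V_out = 25.8 × 3.486 / (22.1 + 3.486) = 25.8 × 3.486/25.59 = 3.52 V.
(Unloaded it would have been 4.52 V.)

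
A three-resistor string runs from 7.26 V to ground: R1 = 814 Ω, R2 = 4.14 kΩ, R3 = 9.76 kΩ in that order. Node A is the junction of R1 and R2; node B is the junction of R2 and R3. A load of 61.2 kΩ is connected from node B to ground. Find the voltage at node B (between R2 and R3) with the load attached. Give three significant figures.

At node B, R3 is in parallel with the load: R3‖R_L = 8418 Ω.
Below node A the resistance is R2 + (R3‖R_L) = 12560 Ω, so V_A = 7.26 × 12560/13370 = 6.818 V.
Then V_B = V_A × (R3‖R_L)/(R2 + R3‖R_L) = 6.818 × 8418/12560 = 4.57 V.

V ≈ 4.57 V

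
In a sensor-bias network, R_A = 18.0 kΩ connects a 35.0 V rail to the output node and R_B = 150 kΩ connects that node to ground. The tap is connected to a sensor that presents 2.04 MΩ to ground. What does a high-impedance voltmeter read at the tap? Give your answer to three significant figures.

The load sits in parallel with R_B: R_B‖R_L = (150 × 2040) / (150 + 2040) = 139.7 kΩ.
V_out = 35.0 × 139.7 / (18.0 + 139.7) = 35.0 × 139.7/157.7 = 31.0 V.
(Unloaded it would have been 31.2 V.)

V_out ≈ 31.0 V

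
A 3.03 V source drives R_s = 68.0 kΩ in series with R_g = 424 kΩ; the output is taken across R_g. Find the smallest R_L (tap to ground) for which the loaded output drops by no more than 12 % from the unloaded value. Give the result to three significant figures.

Output resistance R_th = R_s‖R_g = (68.0 × 424)/492.0 = 58.60 kΩ.
The fractional drop is R_th/(R_th + R_L); requiring this ≤ 0.120 gives R_L ≥ R_th(1/0.120 − 1) = 58.60 × 7.333 = 430 kΩ.

R_L(min) ≈ 430 kΩ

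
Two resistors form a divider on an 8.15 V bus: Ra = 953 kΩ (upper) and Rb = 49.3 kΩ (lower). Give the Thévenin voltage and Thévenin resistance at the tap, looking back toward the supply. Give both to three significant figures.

V_th is the open-circuit tap voltage: 8.15 × 49.3/(953 + 49.3) = 0.401 V.
With the supply zeroed, Ra and Rb appear in parallel from the tap: R_th = Ra‖Rb = (953 × 49.3)/1002 = 46.9 kΩ.

V_th = 0.401 V, R_th = 46.9 kΩ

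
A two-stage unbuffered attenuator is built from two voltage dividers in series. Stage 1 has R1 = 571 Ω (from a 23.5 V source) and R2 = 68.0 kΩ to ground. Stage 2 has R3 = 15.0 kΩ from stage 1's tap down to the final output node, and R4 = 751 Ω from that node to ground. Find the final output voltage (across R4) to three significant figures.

Stage 2 presents R3+R4 = 15750 Ω as a load on stage 1's tap.
Stage 1's lower leg becomes R2‖(R3+R4) = 12790 Ω, so V_mid = 23.5 × 12790/13360 = 22.50 V.
Stage 2 is itself unloaded: V_out = V_mid × R4/(R3+R4) = 22.50 × 751/15750 = 1.07 V.

V_out ≈ 1.07 V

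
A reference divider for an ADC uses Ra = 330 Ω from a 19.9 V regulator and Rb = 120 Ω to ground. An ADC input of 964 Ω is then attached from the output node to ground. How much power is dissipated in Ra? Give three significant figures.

P ≈ 685 mW

Total resistance from the source is Ra + (Rb‖R_L) = 436.7 Ω, so I = 19.9/436.7 Ω = 45.57 mA.
P = I²·Ra = (45.57 mA)² × 330 Ω = 685 mW.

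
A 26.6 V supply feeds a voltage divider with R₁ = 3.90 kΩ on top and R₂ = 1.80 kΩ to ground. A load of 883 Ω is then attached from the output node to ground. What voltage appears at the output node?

The load sits in parallel with R₂: R₂‖R_L = (1800 × 883) / (1800 + 883) = 592.4 Ω.
V_out = 26.6 × 592.4 / (3900 + 592.4) = 26.6 × 592.4/4492 = 3.51 V.

V_out ≈ 3.51 V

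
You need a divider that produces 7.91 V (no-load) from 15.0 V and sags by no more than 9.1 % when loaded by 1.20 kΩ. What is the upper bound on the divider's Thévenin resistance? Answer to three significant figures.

Loading drop = R_th/(R_th + R_L) ≤ 0.0910, so R_th ≤ R_L · ε/(1−ε) = 1.20 kΩ × 0.0910/0.9090 = 120 Ω.

R_th ≤ 120 Ω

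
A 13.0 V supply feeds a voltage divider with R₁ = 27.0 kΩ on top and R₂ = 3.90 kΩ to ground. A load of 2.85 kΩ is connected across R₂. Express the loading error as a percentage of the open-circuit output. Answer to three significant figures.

54.5 %

The divider's output (Thévenin) resistance is R₁‖R₂ = 3.408 kΩ.
Fractional drop under load = R_th/(R_th + R_L) = 3.408 / (3.408 + 2.85) = 0.5446.
So the output falls by 54.5 %.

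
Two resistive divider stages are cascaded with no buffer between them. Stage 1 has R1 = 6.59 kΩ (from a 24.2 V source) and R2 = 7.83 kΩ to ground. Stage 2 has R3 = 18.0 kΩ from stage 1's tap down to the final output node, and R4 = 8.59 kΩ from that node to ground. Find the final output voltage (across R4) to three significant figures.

V_out ≈ 3.74 V

Stage 2 presents R3+R4 = 26.59 kΩ as a load on stage 1's tap.
Stage 1's lower leg becomes R2‖(R3+R4) = 6.049 kΩ, so V_mid = 24.2 × 6.049/12.64 = 11.58 V.
Stage 2 is itself unloaded: V_out = V_mid × R4/(R3+R4) = 11.58 × 8.59/26.59 = 3.74 V.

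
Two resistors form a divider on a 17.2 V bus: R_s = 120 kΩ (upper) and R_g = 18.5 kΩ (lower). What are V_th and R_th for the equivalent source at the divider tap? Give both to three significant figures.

V_th = 2.30 V, R_th = 16.0 kΩ

V_th is the open-circuit tap voltage: 17.2 × 18.5/(120 + 18.5) = 2.30 V.
With the supply zeroed, R_s and R_g appear in parallel from the tap: R_th = R_s‖R_g = (120 × 18.5)/138.5 = 16.0 kΩ.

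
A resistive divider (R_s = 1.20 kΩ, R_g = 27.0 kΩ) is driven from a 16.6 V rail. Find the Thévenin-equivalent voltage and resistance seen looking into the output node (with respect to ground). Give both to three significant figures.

V_th = 15.9 V, R_th = 1.15 kΩ

V_th is the open-circuit tap voltage: 16.6 × 27.0/(1.20 + 27.0) = 15.9 V.
With the supply zeroed, R_s and R_g appear in parallel from the tap: R_th = R_s‖R_g = (1.20 × 27.0)/28.20 = 1.15 kΩ.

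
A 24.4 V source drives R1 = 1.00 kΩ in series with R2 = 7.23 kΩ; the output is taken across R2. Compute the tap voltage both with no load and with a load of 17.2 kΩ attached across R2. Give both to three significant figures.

Unloaded: 21.4 V; loaded: 20.4 V

Open-circuit: V = 24.4 × 7.23/(1.00 + 7.23) = 21.4 V.
With the load, R2 becomes R2‖R_L = 5.090 kΩ, so V = 24.4 × 5.090/6.090 = 20.4 V.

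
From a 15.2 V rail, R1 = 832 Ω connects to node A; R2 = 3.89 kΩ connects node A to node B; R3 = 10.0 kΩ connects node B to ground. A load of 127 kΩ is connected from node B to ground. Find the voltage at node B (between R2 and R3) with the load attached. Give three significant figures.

At node B, R3 is in parallel with the load: R3‖R_L = 9270 Ω.
Below node A the resistance is R2 + (R3‖R_L) = 13160 Ω, so V_A = 15.2 × 13160/13990 = 14.30 V.
Then V_B = V_A × (R3‖R_L)/(R2 + R3‖R_L) = 14.30 × 9270/13160 = 10.1 V.

V ≈ 10.1 V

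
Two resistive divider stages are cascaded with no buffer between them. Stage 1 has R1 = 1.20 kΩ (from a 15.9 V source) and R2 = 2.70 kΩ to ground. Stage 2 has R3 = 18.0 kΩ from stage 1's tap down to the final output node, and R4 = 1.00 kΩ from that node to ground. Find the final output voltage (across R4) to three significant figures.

V_out ≈ 0.555 V

Stage 2 presents R3+R4 = 19.00 kΩ as a load on stage 1's tap.
Stage 1's lower leg becomes R2‖(R3+R4) = 2.364 kΩ, so V_mid = 15.9 × 2.364/3.564 = 10.55 V.
Stage 2 is itself unloaded: V_out = V_mid × R4/(R3+R4) = 10.55 × 1.00/19.00 = 0.555 V.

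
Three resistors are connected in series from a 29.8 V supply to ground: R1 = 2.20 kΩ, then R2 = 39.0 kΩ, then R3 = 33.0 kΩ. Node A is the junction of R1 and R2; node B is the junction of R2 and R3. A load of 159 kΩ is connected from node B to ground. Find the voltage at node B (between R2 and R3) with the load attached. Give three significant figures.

V ≈ 11.9 V

At node B, R3 is in parallel with the load: R3‖R_L = 27.33 kΩ.
Below node A the resistance is R2 + (R3‖R_L) = 66.33 kΩ, so V_A = 29.8 × 66.33/68.53 = 28.84 V.
Then V_B = V_A × (R3‖R_L)/(R2 + R3‖R_L) = 28.84 × 27.33/66.33 = 11.9 V.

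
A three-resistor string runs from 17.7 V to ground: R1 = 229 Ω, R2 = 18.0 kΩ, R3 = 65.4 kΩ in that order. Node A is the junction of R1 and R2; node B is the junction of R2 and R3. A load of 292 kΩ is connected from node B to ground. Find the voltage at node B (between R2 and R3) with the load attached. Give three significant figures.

At node B, R3 is in parallel with the load: R3‖R_L = 53430 Ω.
Below node A the resistance is R2 + (R3‖R_L) = 71430 Ω, so V_A = 17.7 × 71430/71660 = 17.64 V.
Then V_B = V_A × (R3‖R_L)/(R2 + R3‖R_L) = 17.64 × 53430/71430 = 13.2 V.

V ≈ 13.2 V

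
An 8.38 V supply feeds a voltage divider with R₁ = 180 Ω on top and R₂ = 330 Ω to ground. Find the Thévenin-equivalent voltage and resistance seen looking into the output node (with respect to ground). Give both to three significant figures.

V_th = 5.42 V, R_th = 116 Ω

V_th is the open-circuit tap voltage: 8.38 × 330/(180 + 330) = 5.42 V.
With the supply zeroed, R₁ and R₂ appear in parallel from the tap: R_th = R₁‖R₂ = (180 × 330)/510.0 = 116 Ω.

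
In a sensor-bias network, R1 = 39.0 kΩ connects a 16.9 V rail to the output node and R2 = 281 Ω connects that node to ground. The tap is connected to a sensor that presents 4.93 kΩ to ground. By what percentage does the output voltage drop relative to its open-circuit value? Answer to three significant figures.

5.36 %

The divider's output (Thévenin) resistance is R1‖R2 = 279.0 Ω.
Fractional drop under load = R_th/(R_th + R_L) = 279.0 / (279.0 + 4930) = 0.05356.
So the output falls by 5.36 %.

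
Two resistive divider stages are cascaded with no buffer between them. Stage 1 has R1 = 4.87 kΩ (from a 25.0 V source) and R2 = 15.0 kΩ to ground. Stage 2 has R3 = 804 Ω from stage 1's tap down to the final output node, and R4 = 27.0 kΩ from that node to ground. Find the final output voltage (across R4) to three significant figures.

Stage 2 presents R3+R4 = 27800 Ω as a load on stage 1's tap.
Stage 1's lower leg becomes R2‖(R3+R4) = 9743 Ω, so V_mid = 25.0 × 9743/14610 = 16.67 V.
Stage 2 is itself unloaded: V_out = V_mid × R4/(R3+R4) = 16.67 × 27000/27800 = 16.2 V.

V_out ≈ 16.2 V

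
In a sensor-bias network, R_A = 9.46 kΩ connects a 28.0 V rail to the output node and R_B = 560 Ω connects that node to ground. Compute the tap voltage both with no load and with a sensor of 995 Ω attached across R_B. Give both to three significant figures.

Unloaded: 1.56 V; loaded: 1.02 V

Open-circuit: V = 28.0 × 560/(9460 + 560) = 1.56 V.
With the load, R_B becomes R_B‖R_L = 358.3 Ω, so V = 28.0 × 358.3/9818 = 1.02 V.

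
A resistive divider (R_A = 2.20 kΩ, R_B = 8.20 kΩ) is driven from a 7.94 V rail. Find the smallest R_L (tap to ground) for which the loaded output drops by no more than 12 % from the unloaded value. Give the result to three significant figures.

Output resistance R_th = R_A‖R_B = (2.20 × 8.20)/10.40 = 1.735 kΩ.
The fractional drop is R_th/(R_th + R_L); requiring this ≤ 0.120 gives R_L ≥ R_th(1/0.120 − 1) = 1.735 × 7.333 = 12.7 kΩ.

R_L(min) ≈ 12.7 kΩ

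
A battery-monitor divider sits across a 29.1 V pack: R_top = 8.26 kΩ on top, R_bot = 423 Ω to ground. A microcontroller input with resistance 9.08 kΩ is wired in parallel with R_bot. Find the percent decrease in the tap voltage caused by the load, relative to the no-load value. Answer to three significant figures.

The divider's output (Thévenin) resistance is R_top‖R_bot = 402.4 Ω.
Fractional drop under load = R_th/(R_th + R_L) = 402.4 / (402.4 + 9080) = 0.04244.
So the output falls by 4.24 %.

4.24 %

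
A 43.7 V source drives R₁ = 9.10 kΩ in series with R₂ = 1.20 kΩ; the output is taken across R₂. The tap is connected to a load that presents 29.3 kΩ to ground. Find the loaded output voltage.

V_out ≈ 4.91 V

The load sits in parallel with R₂: R₂‖R_L = (1.20 × 29.3) / (1.20 + 29.3) = 1.153 kΩ.
V_out = 43.7 × 1.153 / (9.10 + 1.153) = 43.7 × 1.153/10.25 = 4.91 V.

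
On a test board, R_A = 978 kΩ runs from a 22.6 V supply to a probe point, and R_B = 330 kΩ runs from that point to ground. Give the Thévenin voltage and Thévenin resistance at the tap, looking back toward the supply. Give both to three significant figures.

V_th is the open-circuit tap voltage: 22.6 × 330/(978 + 330) = 5.70 V.
With the supply zeroed, R_A and R_B appear in parallel from the tap: R_th = R_A‖R_B = (978 × 330)/1308 = 247 kΩ.

V_th = 5.70 V, R_th = 247 kΩ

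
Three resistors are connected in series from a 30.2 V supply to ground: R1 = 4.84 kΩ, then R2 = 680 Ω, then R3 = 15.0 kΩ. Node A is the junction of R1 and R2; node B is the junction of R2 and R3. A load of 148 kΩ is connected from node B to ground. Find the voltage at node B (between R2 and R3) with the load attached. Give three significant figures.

At node B, R3 is in parallel with the load: R3‖R_L = 13620 Ω.
Below node A the resistance is R2 + (R3‖R_L) = 14300 Ω, so V_A = 30.2 × 14300/19140 = 22.56 V.
Then V_B = V_A × (R3‖R_L)/(R2 + R3‖R_L) = 22.56 × 13620/14300 = 21.5 V.

V ≈ 21.5 V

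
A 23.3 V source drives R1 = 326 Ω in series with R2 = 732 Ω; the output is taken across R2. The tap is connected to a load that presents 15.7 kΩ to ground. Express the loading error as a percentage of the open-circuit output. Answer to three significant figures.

1.42 %

The divider's output (Thévenin) resistance is R1‖R2 = 225.6 Ω.
Fractional drop under load = R_th/(R_th + R_L) = 225.6 / (225.6 + 15700) = 0.01416.
So the output falls by 1.42 %.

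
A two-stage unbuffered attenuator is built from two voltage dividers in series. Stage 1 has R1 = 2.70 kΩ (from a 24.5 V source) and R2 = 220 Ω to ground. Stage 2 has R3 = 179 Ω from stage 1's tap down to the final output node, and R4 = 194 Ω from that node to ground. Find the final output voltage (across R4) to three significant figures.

V_out ≈ 0.621 V

Stage 2 presents R3+R4 = 373.0 Ω as a load on stage 1's tap.
Stage 1's lower leg becomes R2‖(R3+R4) = 138.4 Ω, so V_mid = 24.5 × 138.4/2838 = 1.194 V.
Stage 2 is itself unloaded: V_out = V_mid × R4/(R3+R4) = 1.194 × 194/373.0 = 0.621 V.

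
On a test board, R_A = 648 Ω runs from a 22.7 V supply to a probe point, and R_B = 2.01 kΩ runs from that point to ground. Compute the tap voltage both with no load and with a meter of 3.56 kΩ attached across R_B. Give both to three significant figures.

Unloaded: 17.2 V; loaded: 15.1 V

Open-circuit: V = 22.7 × 2010/(648 + 2010) = 17.2 V.
With the load, R_B becomes R_B‖R_L = 1285 Ω, so V = 22.7 × 1285/1933 = 15.1 V.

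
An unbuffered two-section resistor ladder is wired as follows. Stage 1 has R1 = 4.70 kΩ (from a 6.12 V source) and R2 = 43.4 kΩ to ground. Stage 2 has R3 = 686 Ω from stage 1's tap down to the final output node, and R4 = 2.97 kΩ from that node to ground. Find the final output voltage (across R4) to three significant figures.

V_out ≈ 2.08 V

Stage 2 presents R3+R4 = 3656 Ω as a load on stage 1's tap.
Stage 1's lower leg becomes R2‖(R3+R4) = 3372 Ω, so V_mid = 6.12 × 3372/8072 = 2.557 V.
Stage 2 is itself unloaded: V_out = V_mid × R4/(R3+R4) = 2.557 × 2970/3656 = 2.08 V.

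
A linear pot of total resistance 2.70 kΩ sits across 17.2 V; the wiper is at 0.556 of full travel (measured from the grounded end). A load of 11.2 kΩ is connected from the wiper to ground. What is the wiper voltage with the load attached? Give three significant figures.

V ≈ 9.03 V

The wiper splits the pot into (1−α)R = 1.199 kΩ above and αR = 1.501 kΩ below.
Lower section ‖ load = 1.324 kΩ.
V_wiper = 17.2 × 1.324/(1.199 + 1.324) = 9.03 V.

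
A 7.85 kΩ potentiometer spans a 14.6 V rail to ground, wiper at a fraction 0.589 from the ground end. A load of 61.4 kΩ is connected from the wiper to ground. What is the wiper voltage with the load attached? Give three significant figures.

V ≈ 8.34 V

The wiper splits the pot into (1−α)R = 3.226 kΩ above and αR = 4.624 kΩ below.
Lower section ‖ load = 4.300 kΩ.
V_wiper = 14.6 × 4.300/(3.226 + 4.300) = 8.34 V.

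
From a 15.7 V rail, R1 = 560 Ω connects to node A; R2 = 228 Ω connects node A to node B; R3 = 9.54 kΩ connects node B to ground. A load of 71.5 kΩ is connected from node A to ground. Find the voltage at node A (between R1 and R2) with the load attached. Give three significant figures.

Below node A the series string R2+R3 = 9768 Ω sits in parallel with the 71500 Ω load: 8594 Ω.
V_A = 15.7 × 8594/(560 + 8594) = 14.7 V.

V ≈ 14.7 V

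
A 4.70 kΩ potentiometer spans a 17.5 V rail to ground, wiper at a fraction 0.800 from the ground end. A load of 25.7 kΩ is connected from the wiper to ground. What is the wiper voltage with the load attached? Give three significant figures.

V ≈ 13.6 V

The wiper splits the pot into (1−α)R = 940.0 Ω above and αR = 3760 Ω below.
Lower section ‖ load = 3280 Ω.
V_wiper = 17.5 × 3280/(940.0 + 3280) = 13.6 V.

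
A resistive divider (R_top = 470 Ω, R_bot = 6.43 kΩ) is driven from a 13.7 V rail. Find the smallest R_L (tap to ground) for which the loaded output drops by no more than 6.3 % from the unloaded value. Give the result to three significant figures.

Output resistance R_th = R_top‖R_bot = (470 × 6430)/6900 = 438.0 Ω.
The fractional drop is R_th/(R_th + R_L); requiring this ≤ 0.0630 gives R_L ≥ R_th(1/0.0630 − 1) = 438.0 × 14.87 = 6.51 kΩ.

R_L(min) ≈ 6.51 kΩ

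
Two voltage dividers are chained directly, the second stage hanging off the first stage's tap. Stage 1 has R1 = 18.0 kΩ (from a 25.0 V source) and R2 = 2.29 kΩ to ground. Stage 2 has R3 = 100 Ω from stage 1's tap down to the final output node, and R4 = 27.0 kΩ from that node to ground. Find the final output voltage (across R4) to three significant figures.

Stage 2 presents R3+R4 = 27100 Ω as a load on stage 1's tap.
Stage 1's lower leg becomes R2‖(R3+R4) = 2112 Ω, so V_mid = 25.0 × 2112/20110 = 2.625 V.
Stage 2 is itself unloaded: V_out = V_mid × R4/(R3+R4) = 2.625 × 27000/27100 = 2.62 V.

V_out ≈ 2.62 V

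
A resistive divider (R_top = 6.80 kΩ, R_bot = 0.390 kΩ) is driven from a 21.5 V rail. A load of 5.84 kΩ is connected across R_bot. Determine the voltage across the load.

V_out ≈ 1.10 V

The load sits in parallel with R_bot: R_bot‖R_L = (390 × 5840) / (390 + 5840) = 365.6 Ω.
V_out = 21.5 × 365.6 / (6800 + 365.6) = 21.5 × 365.6/7166 = 1.10 V.
(Unloaded it would have been 1.17 V.)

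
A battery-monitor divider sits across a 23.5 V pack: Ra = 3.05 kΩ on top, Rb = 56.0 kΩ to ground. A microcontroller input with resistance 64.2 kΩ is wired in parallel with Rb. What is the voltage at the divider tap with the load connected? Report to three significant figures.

The load sits in parallel with Rb: Rb‖R_L = (56.0 × 64.2) / (56.0 + 64.2) = 29.91 kΩ.
V_out = 23.5 × 29.91 / (3.05 + 29.91) = 23.5 × 29.91/32.96 = 21.3 V.
(Unloaded it would have been 22.3 V.)

V_out ≈ 21.3 V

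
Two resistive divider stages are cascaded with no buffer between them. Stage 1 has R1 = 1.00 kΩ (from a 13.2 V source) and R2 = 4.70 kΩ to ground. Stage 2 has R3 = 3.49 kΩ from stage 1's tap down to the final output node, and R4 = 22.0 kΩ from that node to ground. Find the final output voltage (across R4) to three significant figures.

Stage 2 presents R3+R4 = 25.49 kΩ as a load on stage 1's tap.
Stage 1's lower leg becomes R2‖(R3+R4) = 3.968 kΩ, so V_mid = 13.2 × 3.968/4.968 = 10.54 V.
Stage 2 is itself unloaded: V_out = V_mid × R4/(R3+R4) = 10.54 × 22.0/25.49 = 9.10 V.

V_out ≈ 9.10 V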